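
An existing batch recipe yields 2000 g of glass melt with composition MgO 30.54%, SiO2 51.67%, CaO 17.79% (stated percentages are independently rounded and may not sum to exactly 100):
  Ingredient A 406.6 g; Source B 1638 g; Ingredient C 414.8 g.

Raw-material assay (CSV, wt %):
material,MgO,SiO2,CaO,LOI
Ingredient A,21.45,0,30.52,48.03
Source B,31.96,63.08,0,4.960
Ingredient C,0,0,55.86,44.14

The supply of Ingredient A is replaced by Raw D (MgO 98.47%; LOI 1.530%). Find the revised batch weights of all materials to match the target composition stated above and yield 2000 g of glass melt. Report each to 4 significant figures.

Revised batch per 2000 g glass melt:
  Raw D: 88.57 g
  Source B: 1638 g
  Ingredient C: 636.9 g
Total batch = 2363 g; LOI loss = 363.7 g

All arithmetic holds full float precision throughout; rounding to 4 significant figures applies to each intermediate as shown — each reported figure sees exactly one rounding; the derived quantities, including three oxide percentages, the yield, glass mass, the totals, ignition loss, are recomputed using the weight values at 2000 g of glass in exact precision as written in either problem or answer.
Target oxide masses per 2000 g glass melt:
  MgO: 30.54% × 2000 = 610.8 g
  SiO2: 51.67% × 2000 = 1033 g
  CaO: 17.79% × 2000 = 355.8 g
A balance pass over the oxides, given the weights on record, on the stated basis (sums match the target masses given rounding of the digits):
  MgO: 88.57·0.9847 + 1638·0.3196 = 610.7 g (target 610.8 g)
  SiO2: 1638·0.6308 = 1033 g (target 1033 g)
  CaO: 636.9·0.5586 = 355.8 g (target 355.8 g)
Glass mass check: batch Σ − ignition loss = 2000 g (the Σ of target masses is 2000 g; versus the stated basis of 2000 g — a pure rounding effect).
Batch grand total — Σ batch = 2363 g; LOI removed, Σ of batch·LOI: 363.7 g; yield = glass ÷ total batch = 84.61%.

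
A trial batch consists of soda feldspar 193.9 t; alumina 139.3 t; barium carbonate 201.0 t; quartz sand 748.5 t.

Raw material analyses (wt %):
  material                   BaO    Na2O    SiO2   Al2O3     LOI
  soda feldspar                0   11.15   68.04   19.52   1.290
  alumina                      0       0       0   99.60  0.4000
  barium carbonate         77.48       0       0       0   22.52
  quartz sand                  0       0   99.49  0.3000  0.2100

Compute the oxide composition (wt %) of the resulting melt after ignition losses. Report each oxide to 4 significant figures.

Mid-chain values are displayed (rounded to four significant figures) alongside each step. All arithmetic keeps full float precision from first step to last; each reported number includes exactly one rounding; all derived quantities, which include net glass mass, ignition loss, the four compositions, totals, yield, are carried in full float precision, precisely as stated by the question or the answer, from the batch weights on 1233 t of glass.
Per-oxide mass from batch:
  BaO: 201.0·0.7748 = 155.7 t
  Na2O: 193.9·0.1115 = 21.62 t
  SiO2: 193.9·0.6804 + 748.5·0.9949 = 876.6 t
  Al2O3: 193.9·0.1952 + 139.3·0.9960 + 748.5·0.003000 = 178.8 t
LOI: 193.9·0.01290 + 139.3·0.004000 + 201.0·0.2252 + 748.5·0.002100 = 49.90 t
Resulting glass, batch − LOI: 1283 − 49.90 = 1233 t (equal to the oxide-mass sum)
percent by weight: oxide/glass ×100

Glass mass = 1233 t (batch 1283 − LOI 49.90).
Composition: BaO 12.63%, Na2O 1.754%, SiO2 71.11%, Al2O3 14.51%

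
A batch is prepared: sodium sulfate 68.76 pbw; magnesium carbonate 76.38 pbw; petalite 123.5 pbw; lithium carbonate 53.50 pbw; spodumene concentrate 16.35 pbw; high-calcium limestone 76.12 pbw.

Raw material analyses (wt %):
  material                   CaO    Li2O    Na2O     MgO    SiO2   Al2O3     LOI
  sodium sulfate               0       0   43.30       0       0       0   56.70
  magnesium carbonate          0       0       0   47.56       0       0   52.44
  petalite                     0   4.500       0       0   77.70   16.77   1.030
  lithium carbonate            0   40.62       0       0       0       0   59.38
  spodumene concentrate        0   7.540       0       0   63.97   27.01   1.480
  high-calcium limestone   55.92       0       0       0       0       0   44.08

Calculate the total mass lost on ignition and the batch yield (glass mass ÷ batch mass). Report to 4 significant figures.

Full float precision is kept at each step. Values along the way are rounded off to 4 significant digits when displayed. Each reported result takes a single rounding — the derived quantities (totals, six oxide percentages, glass mass, yield, LOI) are computed using the weight values per 268.7 pbw of glass at full float precision as written in the problem or answer text.
Per-material ignition loss:
  sodium sulfate: 68.76 × 0.5670 = 38.99 pbw
  magnesium carbonate: 76.38 × 0.5244 = 40.05 pbw
  petalite: 123.5 × 0.01030 = 1.272 pbw
  lithium carbonate: 53.50 × 0.5938 = 31.77 pbw
  spodumene concentrate: 16.35 × 0.01480 = 0.2420 pbw
  high-calcium limestone: 76.12 × 0.4408 = 33.55 pbw
Total LOI = 145.9 pbw
Glass = batch − LOI = 414.6 − 145.9 = 268.7 pbw

LOI loss = 145.9 pbw; glass = 268.7 pbw; yield = 64.82%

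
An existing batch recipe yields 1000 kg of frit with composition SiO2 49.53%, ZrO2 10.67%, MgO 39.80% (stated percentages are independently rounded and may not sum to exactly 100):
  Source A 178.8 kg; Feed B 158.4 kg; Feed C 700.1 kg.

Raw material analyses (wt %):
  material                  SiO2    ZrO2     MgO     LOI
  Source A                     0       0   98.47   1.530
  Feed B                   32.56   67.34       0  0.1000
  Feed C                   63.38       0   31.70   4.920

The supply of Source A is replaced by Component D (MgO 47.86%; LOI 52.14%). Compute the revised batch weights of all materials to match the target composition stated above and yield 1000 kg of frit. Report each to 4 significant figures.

Each numeric step maintains full float precision end to end; the intermediate values are printed rounded to 4 significant digits alongside each step. Each reported result is rounded just once; all derived quantities, which include yield, totals, the three compositions, glass mass, ignition loss, are rebuilt in exact precision, as given in problem or answer, from the batch weights per 1000 kg of glass.
Target masses of each oxide per 1000 kg frit:
  SiO2: 49.53% × 1000 = 495.3 kg
  ZrO2: 10.67% × 1000 = 106.7 kg
  MgO: 39.80% × 1000 = 398.0 kg
Sums-versus-targets review with the batch weights as given, per the basis as stated (delivered sums recover each target modulo rounding of the values):
  SiO2: 158.4·0.3256 + 700.1·0.6338 = 495.3 kg (target 495.3 kg)
  ZrO2: 158.4·0.6734 = 106.7 kg (target 106.7 kg)
  MgO: 367.9·0.4786 + 700.1·0.3170 = 398.0 kg (target 398.0 kg)
Consistency of the glass mass: total charge less LOI = 1000 kg (the targets, summed, come to 1000 kg; against the stated basis, 1000 kg — gaps are rounding artifacts).
Summing the batch: Σ batch = 1226 kg; loss to ignition Σ batch·LOI = 226.4 kg; as yield: glass ÷ batch → 81.54%.

Revised batch per 1000 kg frit:
  Component D: 367.9 kg
  Feed B: 158.4 kg
  Feed C: 700.1 kg
Total batch = 1226 kg; LOI loss = 226.4 kg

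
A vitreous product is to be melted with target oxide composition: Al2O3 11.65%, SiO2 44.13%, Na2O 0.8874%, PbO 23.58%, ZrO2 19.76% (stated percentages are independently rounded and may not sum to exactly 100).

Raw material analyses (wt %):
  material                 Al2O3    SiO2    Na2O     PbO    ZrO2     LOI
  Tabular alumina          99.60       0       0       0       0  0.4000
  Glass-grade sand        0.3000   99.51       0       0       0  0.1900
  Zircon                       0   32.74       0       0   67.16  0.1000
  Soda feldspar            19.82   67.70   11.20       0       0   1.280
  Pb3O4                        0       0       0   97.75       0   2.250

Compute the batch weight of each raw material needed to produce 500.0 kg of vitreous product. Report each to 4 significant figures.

Batch per 500.0 kg vitreous product:
  Tabular alumina: 50.16 kg
  Glass-grade sand: 146.4 kg
  Zircon: 147.1 kg
  Soda feldspar: 39.62 kg
  Pb3O4: 120.6 kg
Total batch = 503.9 kg; LOI loss = 3.847 kg; yield = 99.24%

All internal work runs at full float precision through every step; values along the way are printed (rounded to four significant figures) at each printed step. Every reported result is rounded a single time — all derived quantities are re-derived from the batch weights for 500.0 kg of glass in full float precision (the five compositions, the totals, yield, LOI, glass mass), exactly as shown in problem or answer.
The oxide mass targets at 500.0 kg vitreous product:
  Al2O3: 11.65% × 500.0 = 58.25 kg
  SiO2: 44.13% × 500.0 = 220.6 kg
  Na2O: 0.8874% × 500.0 = 4.437 kg
  PbO: 23.58% × 500.0 = 117.9 kg
  ZrO2: 19.76% × 500.0 = 98.80 kg
Balance tally, oxide-wise, using the reported weights, under the basis named above (target by target, the sums agree exact up to rounding of places):
  Al2O3: 50.16·0.9960 + 146.4·0.003000 + 39.62·0.1982 = 58.25 kg (target 58.25 kg)
  SiO2: 146.4·0.9951 + 147.1·0.3274 + 39.62·0.6770 = 220.7 kg (target 220.6 kg)
  Na2O: 39.62·0.1120 = 4.437 kg (target 4.437 kg)
  PbO: 120.6·0.9775 = 117.9 kg (target 117.9 kg)
  ZrO2: 147.1·0.6716 = 98.79 kg (target 98.80 kg)
Glass-mass closure: whole batch net of LOI = 500.0 kg (oxide target masses add up to 500.0 kg; basis as stated: 500.0 kg — gaps are rounding artifacts).
Summing the batch: Σ batch = 503.9 kg; ignition loss, Σ(batch × LOI) = 3.847 kg; glass ÷ batch gives a yield of 99.24%.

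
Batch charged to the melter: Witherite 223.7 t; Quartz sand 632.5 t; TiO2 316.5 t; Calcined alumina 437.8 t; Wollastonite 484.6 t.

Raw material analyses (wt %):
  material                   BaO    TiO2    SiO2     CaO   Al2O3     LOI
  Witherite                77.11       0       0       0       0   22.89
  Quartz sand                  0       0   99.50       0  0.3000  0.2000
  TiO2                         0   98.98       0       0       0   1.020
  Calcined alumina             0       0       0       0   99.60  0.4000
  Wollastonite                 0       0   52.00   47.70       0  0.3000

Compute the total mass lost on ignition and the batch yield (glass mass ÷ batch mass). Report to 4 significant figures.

Intermediates appear rounded to four significant digits in the printout. All internal work keeps exact precision through every step; every reported result takes just one rounding. The derived quantities, including the yield, LOI, glass mass, totals, five oxide percentages, are re-derived using the weight values per 2036 t of glass at exact precision, as quoted within the problem or answer text.
Per-material ignition loss:
  Witherite: 223.7 × 0.2289 = 51.20 t
  Quartz sand: 632.5 × 0.002000 = 1.265 t
  TiO2: 316.5 × 0.01020 = 3.228 t
  Calcined alumina: 437.8 × 0.004000 = 1.751 t
  Wollastonite: 484.6 × 0.003000 = 1.454 t
Total LOI = 58.90 t
Glass = batch − LOI = 2095 − 58.90 = 2036 t

LOI loss = 58.90 t; glass = 2036 t; yield = 97.19%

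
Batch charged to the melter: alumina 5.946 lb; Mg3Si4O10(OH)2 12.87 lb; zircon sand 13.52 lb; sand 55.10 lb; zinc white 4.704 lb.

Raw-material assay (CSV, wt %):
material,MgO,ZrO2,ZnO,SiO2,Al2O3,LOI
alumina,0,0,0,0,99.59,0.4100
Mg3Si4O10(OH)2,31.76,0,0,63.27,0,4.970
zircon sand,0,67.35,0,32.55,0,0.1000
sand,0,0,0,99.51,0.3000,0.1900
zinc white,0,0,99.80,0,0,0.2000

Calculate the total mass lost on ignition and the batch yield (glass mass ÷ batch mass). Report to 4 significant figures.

LOI loss = 0.7916 lb; glass = 91.35 lb; yield = 99.14%

All internal work maintains full float precision through the solve; working values are printed, rounded to 4 significant digits, in the printout; every reported number is rounded exactly once; derived quantities, which include the yield, the totals, ignition loss, glass mass, the five compositions, are computed in full float precision, as set out in either problem or answer, from the batch weights at 91.35 lb of glass.
Loss on ignition, line by line:
  alumina: 5.946 × 0.004100 = 0.02438 lb
  Mg3Si4O10(OH)2: 12.87 × 0.04970 = 0.6396 lb
  zircon sand: 13.52 × 0.001000 = 0.01352 lb
  sand: 55.10 × 0.001900 = 0.1047 lb
  zinc white: 4.704 × 0.002000 = 0.009408 lb
Total LOI = 0.7916 lb
Glass = batch − LOI = 92.14 − 0.7916 = 91.35 lb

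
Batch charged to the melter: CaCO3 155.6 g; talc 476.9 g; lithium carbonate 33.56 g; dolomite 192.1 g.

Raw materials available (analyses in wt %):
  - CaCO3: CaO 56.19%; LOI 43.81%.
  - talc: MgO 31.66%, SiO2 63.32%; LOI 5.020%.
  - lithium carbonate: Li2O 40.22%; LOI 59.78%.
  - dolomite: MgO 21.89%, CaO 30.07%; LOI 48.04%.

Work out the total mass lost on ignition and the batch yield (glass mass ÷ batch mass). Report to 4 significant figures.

LOI loss = 204.5 g; glass = 653.7 g; yield = 76.18%

The whole derivation carries full float precision all the way through — values along the way are displayed, rounded to 4 significant figures, within the worked lines. A single rounding yields every reported figure — the derived quantities are computed in full float precision (yield, glass mass, the totals, ignition loss, the four compositions) from the weighed amounts per 653.7 g of glass as written in the question or the answer.
Each material's LOI contribution:
  CaCO3: 155.6 × 0.4381 = 68.17 g
  talc: 476.9 × 0.05020 = 23.94 g
  lithium carbonate: 33.56 × 0.5978 = 20.06 g
  dolomite: 192.1 × 0.4804 = 92.28 g
Total LOI = 204.5 g
Glass = batch − LOI = 858.2 − 204.5 = 653.7 g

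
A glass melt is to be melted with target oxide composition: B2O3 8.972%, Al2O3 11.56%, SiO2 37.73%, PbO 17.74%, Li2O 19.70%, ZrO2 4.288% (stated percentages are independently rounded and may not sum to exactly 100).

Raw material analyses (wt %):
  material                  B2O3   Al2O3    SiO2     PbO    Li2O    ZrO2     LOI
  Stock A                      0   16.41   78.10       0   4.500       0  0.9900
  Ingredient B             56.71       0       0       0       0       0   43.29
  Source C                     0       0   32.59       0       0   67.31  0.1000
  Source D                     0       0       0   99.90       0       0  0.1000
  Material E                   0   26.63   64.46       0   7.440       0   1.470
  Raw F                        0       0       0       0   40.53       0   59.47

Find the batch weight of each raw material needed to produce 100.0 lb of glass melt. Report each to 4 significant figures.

Rounding to four significant figures applies to each working value as printed — the working math keeps full float precision at each step. Exactly one rounding is applied to every reported figure. All derived quantities are computed using the weight values on 100.0 lb of glass in full precision (the totals, glass mass, the six compositions, ignition loss, the yield) as given in problem or answer.
Oxide-by-oxide targets in 100.0 lb glass melt:
  B2O3: 8.972% × 100.0 = 8.972 lb
  Al2O3: 11.56% × 100.0 = 11.56 lb
  SiO2: 37.73% × 100.0 = 37.73 lb
  PbO: 17.74% × 100.0 = 17.74 lb
  Li2O: 19.70% × 100.0 = 19.70 lb
  ZrO2: 4.288% × 100.0 = 4.288 lb
Per-oxide balance check given the weights on record, per the basis as stated (summed amounts equal target values exact up to rounding of places):
  B2O3: 15.82·0.5671 = 8.972 lb (target 8.972 lb)
  Al2O3: 19.99·0.1641 + 31.09·0.2663 = 11.56 lb (target 11.56 lb)
  SiO2: 19.99·0.7810 + 6.371·0.3259 + 31.09·0.6446 = 37.73 lb (target 37.73 lb)
  PbO: 17.76·0.9990 = 17.74 lb (target 17.74 lb)
  Li2O: 19.99·0.04500 + 31.09·0.07440 + 40.68·0.4053 = 19.70 lb (target 19.70 lb)
  ZrO2: 6.371·0.6731 = 4.288 lb (target 4.288 lb)
Mass balance on the glass: batch Σ − ignition loss = 99.99 lb (targets for the oxides total 99.99 lb; stated basis 100.0 lb — deltas are rounding alone).
Adding the batch up: Σ batch = 131.7 lb; LOI loss = Σ batch·LOI = 31.72 lb; as yield: glass ÷ batch → 75.92%.

Batch per 100.0 lb glass melt:
  Stock A: 19.99 lb
  Ingredient B: 15.82 lb
  Source C: 6.371 lb
  Source D: 17.76 lb
  Material E: 31.09 lb
  Raw F: 40.68 lb
Total batch = 131.7 lb; LOI loss = 31.72 lb; yield = 75.92%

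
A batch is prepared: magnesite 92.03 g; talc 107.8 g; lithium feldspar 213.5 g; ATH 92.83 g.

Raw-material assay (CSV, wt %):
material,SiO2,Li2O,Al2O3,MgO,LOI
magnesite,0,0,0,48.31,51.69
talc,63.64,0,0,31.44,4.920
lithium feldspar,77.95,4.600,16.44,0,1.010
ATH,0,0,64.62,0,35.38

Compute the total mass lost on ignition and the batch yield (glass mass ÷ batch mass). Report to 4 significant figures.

LOI loss = 87.87 g; glass = 418.3 g; yield = 82.64%

Each numeric step runs at exact precision from start to finish — in-progress results are shown rounded to four significant digits across the worked steps — a single rounding finalizes each reported value; derived quantities are recomputed using the weight values on 418.3 g of glass in exact precision (the yield, four oxide percentages, the totals, LOI, net glass mass), exactly as shown in the problem or the answer.
Each material's LOI contribution:
  magnesite: 92.03 × 0.5169 = 47.57 g
  talc: 107.8 × 0.04920 = 5.304 g
  lithium feldspar: 213.5 × 0.01010 = 2.156 g
  ATH: 92.83 × 0.3538 = 32.84 g
Total LOI = 87.87 g
Glass = batch − LOI = 506.2 − 87.87 = 418.3 g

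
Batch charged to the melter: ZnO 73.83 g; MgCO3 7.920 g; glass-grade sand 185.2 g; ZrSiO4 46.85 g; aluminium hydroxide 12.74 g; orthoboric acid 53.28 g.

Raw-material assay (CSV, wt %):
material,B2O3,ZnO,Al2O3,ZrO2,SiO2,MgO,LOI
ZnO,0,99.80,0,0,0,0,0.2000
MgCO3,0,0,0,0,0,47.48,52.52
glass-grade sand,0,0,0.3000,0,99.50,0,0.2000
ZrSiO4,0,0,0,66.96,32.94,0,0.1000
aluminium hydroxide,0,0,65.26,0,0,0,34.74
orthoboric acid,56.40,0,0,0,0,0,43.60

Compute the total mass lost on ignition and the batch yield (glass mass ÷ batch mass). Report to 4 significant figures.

Exact precision is held all the way through. The intermediate values are printed rounded to four significant digits within the worked lines — each reported figure takes a single rounding. Derived quantities, which include the yield, glass mass, ignition loss, six oxide percentages, totals, are rebuilt in full precision, as written in the problem or answer text, from the batch weights for 347.4 g of glass.
LOI of each material in turn:
  ZnO: 73.83 × 0.002000 = 0.1477 g
  MgCO3: 7.920 × 0.5252 = 4.160 g
  glass-grade sand: 185.2 × 0.002000 = 0.3704 g
  ZrSiO4: 46.85 × 0.001000 = 0.04685 g
  aluminium hydroxide: 12.74 × 0.3474 = 4.426 g
  orthoboric acid: 53.28 × 0.4360 = 23.23 g
Total LOI = 32.38 g
Glass = batch − LOI = 379.8 − 32.38 = 347.4 g

LOI loss = 32.38 g; glass = 347.4 g; yield = 91.47%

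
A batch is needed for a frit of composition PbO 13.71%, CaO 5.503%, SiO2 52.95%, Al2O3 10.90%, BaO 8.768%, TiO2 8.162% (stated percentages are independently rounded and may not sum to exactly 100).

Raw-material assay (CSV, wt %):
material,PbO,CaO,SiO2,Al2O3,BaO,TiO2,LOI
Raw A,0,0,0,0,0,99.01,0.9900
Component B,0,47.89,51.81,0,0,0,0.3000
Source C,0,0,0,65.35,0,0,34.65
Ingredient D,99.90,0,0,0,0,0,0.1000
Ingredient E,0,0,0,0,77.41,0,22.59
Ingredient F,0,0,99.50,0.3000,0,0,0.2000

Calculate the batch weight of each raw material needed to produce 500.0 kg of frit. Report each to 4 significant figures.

All arithmetic keeps full precision end to end — in-progress results are displayed rounded to four significant digits on the page; every reported value takes just one rounding; derived quantities, which include six oxide percentages, yield, LOI, totals, net glass mass, are computed at full float precision, as given in the problem or answer text, using the weight values on 500.0 kg of glass.
The oxide mass targets at 500.0 kg frit:
  PbO: 13.71% × 500.0 = 68.55 kg
  CaO: 5.503% × 500.0 = 27.52 kg
  SiO2: 52.95% × 500.0 = 264.8 kg
  Al2O3: 10.90% × 500.0 = 54.50 kg
  BaO: 8.768% × 500.0 = 43.84 kg
  TiO2: 8.162% × 500.0 = 40.81 kg
Per-oxide balance check on the weights just shown, on the stated basis (delivered sums recover each target exact up to rounding of places):
  PbO: 68.62·0.9990 = 68.55 kg (target 68.55 kg)
  CaO: 57.45·0.4789 = 27.51 kg (target 27.52 kg)
  SiO2: 57.45·0.5181 + 236.2·0.9950 = 264.8 kg (target 264.8 kg)
  Al2O3: 82.31·0.6535 + 236.2·0.003000 = 54.50 kg (target 54.50 kg)
  BaO: 56.63·0.7741 = 43.84 kg (target 43.84 kg)
  TiO2: 41.22·0.9901 = 40.81 kg (target 40.81 kg)
Auditing the glass mass value: batch Σ − ignition loss = 500.0 kg (targets for the oxides total 500.0 kg; with the basis standing at 500.0 kg — a pure rounding effect).
Total batch = Σ batch = 542.4 kg; Σ batch·LOI gives LOI loss = 42.43 kg; glass ÷ batch gives a yield of 92.18%.

Batch per 500.0 kg frit:
  Raw A: 41.22 kg
  Component B: 57.45 kg
  Source C: 82.31 kg
  Ingredient D: 68.62 kg
  Ingredient E: 56.63 kg
  Ingredient F: 236.2 kg
Total batch = 542.4 kg; LOI loss = 42.43 kg; yield = 92.18%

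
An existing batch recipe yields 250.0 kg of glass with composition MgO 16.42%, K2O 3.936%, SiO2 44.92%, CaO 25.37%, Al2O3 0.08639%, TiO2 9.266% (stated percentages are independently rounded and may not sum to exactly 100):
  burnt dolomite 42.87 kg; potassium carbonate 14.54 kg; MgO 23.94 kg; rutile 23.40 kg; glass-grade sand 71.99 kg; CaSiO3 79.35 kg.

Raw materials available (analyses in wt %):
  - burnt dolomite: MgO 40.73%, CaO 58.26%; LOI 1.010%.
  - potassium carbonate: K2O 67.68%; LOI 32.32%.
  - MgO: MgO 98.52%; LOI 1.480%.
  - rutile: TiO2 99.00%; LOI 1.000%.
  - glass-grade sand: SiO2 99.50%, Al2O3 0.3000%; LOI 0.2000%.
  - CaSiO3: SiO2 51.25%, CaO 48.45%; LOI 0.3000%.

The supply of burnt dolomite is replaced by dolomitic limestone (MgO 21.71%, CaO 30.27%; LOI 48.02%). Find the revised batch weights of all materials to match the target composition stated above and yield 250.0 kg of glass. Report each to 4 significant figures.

Every computation keeps full float precision end to end — rounding to four significant figures applies to each mid-chain value as displayed; a single rounding finalizes every reported number — all derived quantities are recomputed at full float precision (the six compositions, yield, glass mass, LOI, the totals) starting from the weights on 250.0 kg of glass, as written in question or answer.
Oxide mass targets, per 250.0 kg glass:
  MgO: 16.42% × 250.0 = 41.05 kg
  K2O: 3.936% × 250.0 = 9.840 kg
  SiO2: 44.92% × 250.0 = 112.3 kg
  CaO: 25.37% × 250.0 = 63.42 kg
  Al2O3: 0.08639% × 250.0 = 0.2160 kg
  TiO2: 9.266% × 250.0 = 23.16 kg
Oxide-by-oxide audit with the batch weights as given, for the quoted basis mass (each sum matches its target mass once rounding is allowed for):
  MgO: 82.52·0.2171 + 23.48·0.9852 = 41.05 kg (target 41.05 kg)
  K2O: 14.54·0.6768 = 9.841 kg (target 9.840 kg)
  SiO2: 71.99·0.9950 + 79.35·0.5125 = 112.3 kg (target 112.3 kg)
  CaO: 82.52·0.3027 + 79.35·0.4845 = 63.42 kg (target 63.42 kg)
  Al2O3: 71.99·0.003000 = 0.2160 kg (target 0.2160 kg)
  TiO2: 23.40·0.9900 = 23.17 kg (target 23.16 kg)
Auditing the glass mass value: net batch after ignition = 250.0 kg (summing oxide targets gives 250.0 kg; versus the stated basis of 250.0 kg — gaps are rounding artifacts).
Whole-batch sum: Σ batch = 295.3 kg; ignition loss, Σ(batch × LOI) = 45.29 kg; yield = glass ÷ total batch = 84.66%.

Revised batch per 250.0 kg glass:
  dolomitic limestone: 82.52 kg
  potassium carbonate: 14.54 kg
  MgO: 23.48 kg
  rutile: 23.40 kg
  glass-grade sand: 71.99 kg
  CaSiO3: 79.35 kg
Total batch = 295.3 kg; LOI loss = 45.29 kg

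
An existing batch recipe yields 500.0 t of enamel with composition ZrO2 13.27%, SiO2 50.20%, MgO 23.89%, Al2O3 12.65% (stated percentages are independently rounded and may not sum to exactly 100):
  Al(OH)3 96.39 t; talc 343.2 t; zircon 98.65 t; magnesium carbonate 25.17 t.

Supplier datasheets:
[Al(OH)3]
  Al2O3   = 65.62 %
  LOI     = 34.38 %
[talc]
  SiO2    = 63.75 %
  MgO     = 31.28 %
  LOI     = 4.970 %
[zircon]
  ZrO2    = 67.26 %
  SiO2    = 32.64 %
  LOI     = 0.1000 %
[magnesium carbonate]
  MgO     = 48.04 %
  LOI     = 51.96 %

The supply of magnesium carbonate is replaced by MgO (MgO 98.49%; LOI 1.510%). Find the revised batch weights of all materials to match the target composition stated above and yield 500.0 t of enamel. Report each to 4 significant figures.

The working math maintains exact precision from start to finish — working values are shown, with 4-significant-digit rounding, on the page. Every reported result undergoes a single rounding. All derived quantities are recomputed from the weighed amounts for 500.0 t of glass in exact precision (the four compositions, yield, glass mass, the totals, LOI) as set out in the problem or the answer.
Target masses of each oxide per 500.0 t enamel:
  ZrO2: 13.27% × 500.0 = 66.35 t
  SiO2: 50.20% × 500.0 = 251.0 t
  MgO: 23.89% × 500.0 = 119.4 t
  Al2O3: 12.65% × 500.0 = 63.25 t
A balance pass over the oxides, working from each reported weight, relative to the basis at hand (oxide sums agree with the targets exact up to rounding of places):
  ZrO2: 98.65·0.6726 = 66.35 t (target 66.35 t)
  SiO2: 343.2·0.6375 + 98.65·0.3264 = 251.0 t (target 251.0 t)
  MgO: 343.2·0.3128 + 12.28·0.9849 = 119.4 t (target 119.4 t)
  Al2O3: 96.39·0.6562 = 63.25 t (target 63.25 t)
Mass balance on the glass: total batch − LOI = 500.0 t (the targets, summed, come to 500.0 t; the stated basis being 500.0 t — any gap is answer rounding).
Summing the batch: Σ batch = 550.5 t; loss to ignition Σ batch·LOI = 50.48 t; glass ÷ batch gives a yield of 90.83%.

Revised batch per 500.0 t enamel:
  Al(OH)3: 96.39 t
  talc: 343.2 t
  zircon: 98.65 t
  MgO: 12.28 t
Total batch = 550.5 t; LOI loss = 50.48 t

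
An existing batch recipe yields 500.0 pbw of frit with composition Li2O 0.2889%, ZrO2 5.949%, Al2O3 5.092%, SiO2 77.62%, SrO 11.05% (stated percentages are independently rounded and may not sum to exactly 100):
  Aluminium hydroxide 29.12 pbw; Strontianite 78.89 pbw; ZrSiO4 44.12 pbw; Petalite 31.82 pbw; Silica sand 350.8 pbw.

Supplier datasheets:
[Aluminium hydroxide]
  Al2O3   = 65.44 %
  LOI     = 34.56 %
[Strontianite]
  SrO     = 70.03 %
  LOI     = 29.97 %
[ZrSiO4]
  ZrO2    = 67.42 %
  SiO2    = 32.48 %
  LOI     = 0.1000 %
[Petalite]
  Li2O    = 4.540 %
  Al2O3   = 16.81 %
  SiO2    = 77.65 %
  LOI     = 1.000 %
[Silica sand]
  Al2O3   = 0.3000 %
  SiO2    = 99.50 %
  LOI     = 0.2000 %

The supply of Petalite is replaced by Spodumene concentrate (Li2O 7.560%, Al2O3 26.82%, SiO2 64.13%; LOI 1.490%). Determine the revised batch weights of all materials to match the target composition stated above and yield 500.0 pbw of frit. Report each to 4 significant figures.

Revised batch per 500.0 pbw frit:
  Aluminium hydroxide: 29.41 pbw
  Strontianite: 78.89 pbw
  ZrSiO4: 44.12 pbw
  Spodumene concentrate: 19.11 pbw
  Silica sand: 363.3 pbw
Total batch = 534.8 pbw; LOI loss = 34.86 pbw

Every computation maintains full precision from first step to last; working values are printed (rounded to 4 significant digits) across the worked steps. Every reported figure includes exactly one rounding; the derived quantities, which include the five compositions, yield, glass mass, LOI, totals, are carried in full precision, as quoted within the problem or the answer, using the weight values on 500.0 pbw of glass.
Target oxide masses per 500.0 pbw frit:
  Li2O: 0.2889% × 500.0 = 1.444 pbw
  ZrO2: 5.949% × 500.0 = 29.74 pbw
  Al2O3: 5.092% × 500.0 = 25.46 pbw
  SiO2: 77.62% × 500.0 = 388.1 pbw
  SrO: 11.05% × 500.0 = 55.25 pbw
Checking each oxide sum from the weights as reported, at the basis given (summed amounts equal target values within answer rounding):
  Li2O: 19.11·0.07560 = 1.445 pbw (target 1.444 pbw)
  ZrO2: 44.12·0.6742 = 29.75 pbw (target 29.74 pbw)
  Al2O3: 29.41·0.6544 + 19.11·0.2682 + 363.3·0.003000 = 25.46 pbw (target 25.46 pbw)
  SiO2: 44.12·0.3248 + 19.11·0.6413 + 363.3·0.9950 = 388.1 pbw (target 388.1 pbw)
  SrO: 78.89·0.7003 = 55.25 pbw (target 55.25 pbw)
Glass mass check: batch total minus LOI = 500.0 pbw (oxide target masses add up to 500.0 pbw; the stated basis being 500.0 pbw — a pure rounding effect).
Whole-batch sum: Σ batch = 534.8 pbw; LOI removed, Σ of batch·LOI: 34.86 pbw; the yield ratio, glass ÷ batch: 93.48%.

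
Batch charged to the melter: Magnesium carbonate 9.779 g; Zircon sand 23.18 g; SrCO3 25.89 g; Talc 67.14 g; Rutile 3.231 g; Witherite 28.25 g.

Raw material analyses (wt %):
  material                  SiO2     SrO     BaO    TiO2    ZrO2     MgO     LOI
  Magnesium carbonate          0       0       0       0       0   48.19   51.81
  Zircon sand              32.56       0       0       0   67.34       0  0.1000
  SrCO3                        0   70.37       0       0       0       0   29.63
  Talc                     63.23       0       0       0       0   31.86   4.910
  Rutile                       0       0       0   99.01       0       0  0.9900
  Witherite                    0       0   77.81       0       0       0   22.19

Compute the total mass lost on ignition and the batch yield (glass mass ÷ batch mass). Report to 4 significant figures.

Mid-chain values are printed, rounded to four significant digits, in the printout — all arithmetic runs at full precision in all steps; every reported value sees exactly one rounding. The derived quantities are rebuilt at full float precision (net glass mass, yield, totals, LOI, six oxide percentages) from the weighed amounts per 135.1 g of glass, precisely as stated by the question or the answer.
Each material's LOI contribution:
  Magnesium carbonate: 9.779 × 0.5181 = 5.066 g
  Zircon sand: 23.18 × 0.001000 = 0.02318 g
  SrCO3: 25.89 × 0.2963 = 7.671 g
  Talc: 67.14 × 0.04910 = 3.297 g
  Rutile: 3.231 × 0.009900 = 0.03199 g
  Witherite: 28.25 × 0.2219 = 6.269 g
Total LOI = 22.36 g
Glass = batch − LOI = 157.5 − 22.36 = 135.1 g

LOI loss = 22.36 g; glass = 135.1 g; yield = 85.80%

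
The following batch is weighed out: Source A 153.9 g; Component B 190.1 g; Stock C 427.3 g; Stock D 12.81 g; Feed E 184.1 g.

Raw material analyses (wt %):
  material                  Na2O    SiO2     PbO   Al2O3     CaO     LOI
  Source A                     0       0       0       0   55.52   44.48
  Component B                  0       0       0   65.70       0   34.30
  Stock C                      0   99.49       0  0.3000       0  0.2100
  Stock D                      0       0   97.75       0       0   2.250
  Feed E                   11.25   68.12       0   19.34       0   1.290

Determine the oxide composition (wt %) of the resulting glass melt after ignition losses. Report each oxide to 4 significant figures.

Mid-chain values are shown rounded to 4 significant digits. Each numeric step runs at exact precision through the solve — a single rounding finalizes every reported number — all derived quantities, which include yield, net glass mass, ignition loss, totals, five oxide percentages, are carried at exact precision, as quoted within either problem or answer, starting from the weights on 831.0 g of glass.
Mass of each oxide from the mix:
  Na2O: 184.1·0.1125 = 20.71 g
  SiO2: 427.3·0.9949 + 184.1·0.6812 = 550.5 g
  PbO: 12.81·0.9775 = 12.52 g
  Al2O3: 190.1·0.6570 + 427.3·0.003000 + 184.1·0.1934 = 161.8 g
  CaO: 153.9·0.5552 = 85.45 g
LOI: 153.9·0.4448 + 190.1·0.3430 + 427.3·0.002100 + 12.81·0.02250 + 184.1·0.01290 = 137.2 g
Resulting glass, batch − LOI: 968.2 − 137.2 = 831.0 g (= Σ oxide masses)
wt %: oxide over glass, times 100

Glass mass = 831.0 g (batch 968.2 − LOI 137.2).
Composition: Na2O 2.492%, SiO2 66.25%, PbO 1.507%, Al2O3 19.47%, CaO 10.28%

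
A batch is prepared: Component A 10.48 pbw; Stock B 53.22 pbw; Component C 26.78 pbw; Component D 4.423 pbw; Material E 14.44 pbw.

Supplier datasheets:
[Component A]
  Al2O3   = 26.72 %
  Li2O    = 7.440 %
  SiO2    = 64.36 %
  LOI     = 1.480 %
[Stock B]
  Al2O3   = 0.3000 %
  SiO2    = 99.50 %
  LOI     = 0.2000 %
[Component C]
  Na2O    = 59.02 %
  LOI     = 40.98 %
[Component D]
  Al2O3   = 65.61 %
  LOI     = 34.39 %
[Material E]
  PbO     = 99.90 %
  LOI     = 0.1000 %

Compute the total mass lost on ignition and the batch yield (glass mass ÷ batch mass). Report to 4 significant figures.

The working math keeps full precision from first step to last — intermediates are printed, rounded to 4 significant figures, alongside each step. A single rounding yields each reported number; the derived quantities, including totals, LOI, glass mass, five oxide percentages, the yield, are carried using the weight values for 96.57 pbw of glass in exact precision, as quoted within question or answer.
Loss on ignition, line by line:
  Component A: 10.48 × 0.01480 = 0.1551 pbw
  Stock B: 53.22 × 0.002000 = 0.1064 pbw
  Component C: 26.78 × 0.4098 = 10.97 pbw
  Component D: 4.423 × 0.3439 = 1.521 pbw
  Material E: 14.44 × 0.001000 = 0.01444 pbw
Total LOI = 12.77 pbw
Glass = batch − LOI = 109.3 − 12.77 = 96.57 pbw

LOI loss = 12.77 pbw; glass = 96.57 pbw; yield = 88.32%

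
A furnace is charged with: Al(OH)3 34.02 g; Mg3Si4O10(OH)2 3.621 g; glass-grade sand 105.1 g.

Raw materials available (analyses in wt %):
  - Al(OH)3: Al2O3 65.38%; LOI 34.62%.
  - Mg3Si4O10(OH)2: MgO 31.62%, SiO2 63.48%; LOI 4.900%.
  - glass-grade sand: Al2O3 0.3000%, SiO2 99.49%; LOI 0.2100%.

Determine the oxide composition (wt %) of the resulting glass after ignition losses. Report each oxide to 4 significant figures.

In-progress results are printed (rounded to 4 significant figures) when written out. Each numeric step carries full precision through the solve — a single rounding finalizes each reported number. Derived quantities, including net glass mass, the three compositions, yield, totals, ignition loss, are re-derived using the weight values per 130.6 g of glass at full precision, as they appear in the problem or answer text.
Oxide-by-oxide delivered mass:
  MgO: 3.621·0.3162 = 1.145 g
  Al2O3: 34.02·0.6538 + 105.1·0.003000 = 22.56 g
  SiO2: 3.621·0.6348 + 105.1·0.9949 = 106.9 g
LOI: 34.02·0.3462 + 3.621·0.04900 + 105.1·0.002100 = 12.18 g
Net of LOI, the glass mass = 142.7 − 12.18 = 130.6 g (= Σ oxide masses)
each wt % is 100 × oxide ÷ glass

Glass mass = 130.6 g (batch 142.7 − LOI 12.18).
Composition: MgO 0.8769%, Al2O3 17.28%, SiO2 81.85%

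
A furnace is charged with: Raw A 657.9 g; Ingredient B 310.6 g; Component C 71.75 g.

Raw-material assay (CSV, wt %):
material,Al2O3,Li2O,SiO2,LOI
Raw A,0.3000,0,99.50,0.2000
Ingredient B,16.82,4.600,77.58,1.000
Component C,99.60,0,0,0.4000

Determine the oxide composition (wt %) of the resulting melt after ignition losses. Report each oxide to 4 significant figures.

Glass mass = 1036 g (batch 1040 − LOI 4.709).
Composition: Al2O3 12.14%, Li2O 1.380%, SiO2 86.48%

The intermediate values appear rounded off to 4 significant digits at each printed step. The whole derivation runs at full precision at all times. Each reported value takes just one rounding; derived quantities, which include the totals, three oxide percentages, ignition loss, the yield, net glass mass, are recomputed in exact precision, exactly as printed in the question or the answer, using the weight values for 1036 g of glass.
Mass of each oxide from the mix:
  Al2O3: 657.9·0.003000 + 310.6·0.1682 + 71.75·0.9960 = 125.7 g
  Li2O: 310.6·0.04600 = 14.29 g
  SiO2: 657.9·0.9950 + 310.6·0.7758 = 895.6 g
LOI: 657.9·0.002000 + 310.6·0.01000 + 71.75·0.004000 = 4.709 g
Resulting glass, batch − LOI: 1040 − 4.709 = 1036 g (= the summed oxide contributions)
percent by weight: oxide/glass ×100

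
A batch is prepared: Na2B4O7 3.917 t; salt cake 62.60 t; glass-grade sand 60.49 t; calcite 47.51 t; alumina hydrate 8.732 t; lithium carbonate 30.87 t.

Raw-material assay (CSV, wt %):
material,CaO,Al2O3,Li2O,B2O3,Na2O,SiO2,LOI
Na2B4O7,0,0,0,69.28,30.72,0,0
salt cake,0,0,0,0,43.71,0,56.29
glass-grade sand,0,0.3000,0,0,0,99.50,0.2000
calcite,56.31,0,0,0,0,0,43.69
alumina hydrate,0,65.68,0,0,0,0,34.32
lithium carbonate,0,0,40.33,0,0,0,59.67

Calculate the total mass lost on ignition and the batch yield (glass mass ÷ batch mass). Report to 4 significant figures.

LOI loss = 77.53 t; glass = 136.6 t; yield = 63.79%

All internal work maintains full float precision at all times; intermediates are displayed rounded to 4 significant digits in the working; a single rounding produces every reported value — derived quantities, which include the six compositions, the yield, LOI, totals, glass mass, are recomputed in exact precision, as set out in the problem or answer text, from the weighed amounts per 136.6 t of glass.
Each material's LOI contribution:
  Na2B4O7: 3.917 × 0 = 0 t
  salt cake: 62.60 × 0.5629 = 35.24 t
  glass-grade sand: 60.49 × 0.002000 = 0.1210 t
  calcite: 47.51 × 0.4369 = 20.76 t
  alumina hydrate: 8.732 × 0.3432 = 2.997 t
  lithium carbonate: 30.87 × 0.5967 = 18.42 t
Total LOI = 77.53 t
Glass = batch − LOI = 214.1 − 77.53 = 136.6 t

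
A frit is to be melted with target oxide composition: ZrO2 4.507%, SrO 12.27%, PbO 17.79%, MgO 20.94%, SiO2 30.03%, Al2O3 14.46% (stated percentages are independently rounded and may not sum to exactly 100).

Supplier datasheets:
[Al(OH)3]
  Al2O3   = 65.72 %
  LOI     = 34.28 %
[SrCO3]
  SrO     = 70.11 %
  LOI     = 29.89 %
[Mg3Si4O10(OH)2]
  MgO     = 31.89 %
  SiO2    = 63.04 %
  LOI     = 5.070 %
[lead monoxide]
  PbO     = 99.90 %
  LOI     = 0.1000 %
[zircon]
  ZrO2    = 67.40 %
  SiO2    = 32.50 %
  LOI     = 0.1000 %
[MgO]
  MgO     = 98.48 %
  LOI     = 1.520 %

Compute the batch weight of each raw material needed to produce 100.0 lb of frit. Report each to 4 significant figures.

The working math runs at exact precision all the way through — values along the way are rounded to 4 significant digits when quoted. Every reported number is rounded just once. The derived quantities (glass mass, six oxide percentages, the yield, LOI, the totals) are carried from the weighed amounts for 100.0 lb of glass in full float precision as given in the problem or answer text.
Target masses of each oxide per 100.0 lb frit:
  ZrO2: 4.507% × 100.0 = 4.507 lb
  SrO: 12.27% × 100.0 = 12.27 lb
  PbO: 17.79% × 100.0 = 17.79 lb
  MgO: 20.94% × 100.0 = 20.94 lb
  SiO2: 30.03% × 100.0 = 30.03 lb
  Al2O3: 14.46% × 100.0 = 14.46 lb
Verifying the oxide balance with the batch weights as given, on the stated basis (every target is met by its sum exact up to rounding of places):
  ZrO2: 6.687·0.6740 = 4.507 lb (target 4.507 lb)
  SrO: 17.50·0.7011 = 12.27 lb (target 12.27 lb)
  PbO: 17.81·0.9990 = 17.79 lb (target 17.79 lb)
  MgO: 44.19·0.3189 + 6.954·0.9848 = 20.94 lb (target 20.94 lb)
  SiO2: 44.19·0.6304 + 6.687·0.3250 = 30.03 lb (target 30.03 lb)
  Al2O3: 22.00·0.6572 = 14.46 lb (target 14.46 lb)
Glass-mass sanity pass: Σ batch − LOI loss = 100.0 lb (oxide target masses add up to 100.0 lb; stated basis 100.0 lb — deltas are rounding alone).
Adding the batch up: Σ batch = 115.1 lb; Σ batch·LOI gives LOI loss = 15.14 lb; glass ÷ batch gives a yield of 86.85%.

Batch per 100.0 lb frit:
  Al(OH)3: 22.00 lb
  SrCO3: 17.50 lb
  Mg3Si4O10(OH)2: 44.19 lb
  lead monoxide: 17.81 lb
  zircon: 6.687 lb
  MgO: 6.954 lb
Total batch = 115.1 lb; LOI loss = 15.14 lb; yield = 86.85%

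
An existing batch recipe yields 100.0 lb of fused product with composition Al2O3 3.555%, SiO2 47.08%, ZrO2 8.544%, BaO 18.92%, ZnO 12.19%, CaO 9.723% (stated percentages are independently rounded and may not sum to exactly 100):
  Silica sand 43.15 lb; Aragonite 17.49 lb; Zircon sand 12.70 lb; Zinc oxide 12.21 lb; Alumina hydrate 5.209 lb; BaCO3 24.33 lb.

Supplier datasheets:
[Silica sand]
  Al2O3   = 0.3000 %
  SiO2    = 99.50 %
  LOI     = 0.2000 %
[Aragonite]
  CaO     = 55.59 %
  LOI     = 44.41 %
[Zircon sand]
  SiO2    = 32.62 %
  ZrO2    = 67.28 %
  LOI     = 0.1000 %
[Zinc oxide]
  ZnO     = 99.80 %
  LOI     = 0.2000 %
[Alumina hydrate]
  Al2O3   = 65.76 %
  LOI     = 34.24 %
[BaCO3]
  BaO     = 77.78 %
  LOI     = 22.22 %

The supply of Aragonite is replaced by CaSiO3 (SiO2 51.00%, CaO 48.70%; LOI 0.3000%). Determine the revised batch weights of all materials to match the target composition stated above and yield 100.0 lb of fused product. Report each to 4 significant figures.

Revised batch per 100.0 lb fused product:
  Silica sand: 32.92 lb
  CaSiO3: 19.97 lb
  Zircon sand: 12.70 lb
  Zinc oxide: 12.21 lb
  Alumina hydrate: 5.256 lb
  BaCO3: 24.33 lb
Total batch = 107.4 lb; LOI loss = 7.369 lb

In-progress results are printed, rounded to 4 significant figures, in the printout — every computation holds full float precision through the solve; each reported result takes a single rounding; derived quantities are carried in full float precision (totals, LOI, six oxide percentages, net glass mass, yield) using the weight values on 100.0 lb of glass, as they appear in the question or the answer.
The oxide mass targets at 100.0 lb fused product:
  Al2O3: 3.555% × 100.0 = 3.555 lb
  SiO2: 47.08% × 100.0 = 47.08 lb
  ZrO2: 8.544% × 100.0 = 8.544 lb
  BaO: 18.92% × 100.0 = 18.92 lb
  ZnO: 12.19% × 100.0 = 12.19 lb
  CaO: 9.723% × 100.0 = 9.723 lb
Verifying the oxide balance working from each reported weight, on the stated basis (oxide sums agree with the targets given rounding of the digits):
  Al2O3: 32.92·0.003000 + 5.256·0.6576 = 3.555 lb (target 3.555 lb)
  SiO2: 32.92·0.9950 + 19.97·0.5100 + 12.70·0.3262 = 47.08 lb (target 47.08 lb)
  ZrO2: 12.70·0.6728 = 8.545 lb (target 8.544 lb)
  BaO: 24.33·0.7778 = 18.92 lb (target 18.92 lb)
  ZnO: 12.21·0.9980 = 12.19 lb (target 12.19 lb)
  CaO: 19.97·0.4870 = 9.725 lb (target 9.723 lb)
Mass balance on the glass: net batch after ignition = 100.0 lb (the Σ of target masses is 100.0 lb; with the basis standing at 100.0 lb — deltas are rounding alone).
Total batch = Σ batch = 107.4 lb; loss to ignition Σ batch·LOI = 7.369 lb; yield = glass ÷ total batch = 93.14%.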